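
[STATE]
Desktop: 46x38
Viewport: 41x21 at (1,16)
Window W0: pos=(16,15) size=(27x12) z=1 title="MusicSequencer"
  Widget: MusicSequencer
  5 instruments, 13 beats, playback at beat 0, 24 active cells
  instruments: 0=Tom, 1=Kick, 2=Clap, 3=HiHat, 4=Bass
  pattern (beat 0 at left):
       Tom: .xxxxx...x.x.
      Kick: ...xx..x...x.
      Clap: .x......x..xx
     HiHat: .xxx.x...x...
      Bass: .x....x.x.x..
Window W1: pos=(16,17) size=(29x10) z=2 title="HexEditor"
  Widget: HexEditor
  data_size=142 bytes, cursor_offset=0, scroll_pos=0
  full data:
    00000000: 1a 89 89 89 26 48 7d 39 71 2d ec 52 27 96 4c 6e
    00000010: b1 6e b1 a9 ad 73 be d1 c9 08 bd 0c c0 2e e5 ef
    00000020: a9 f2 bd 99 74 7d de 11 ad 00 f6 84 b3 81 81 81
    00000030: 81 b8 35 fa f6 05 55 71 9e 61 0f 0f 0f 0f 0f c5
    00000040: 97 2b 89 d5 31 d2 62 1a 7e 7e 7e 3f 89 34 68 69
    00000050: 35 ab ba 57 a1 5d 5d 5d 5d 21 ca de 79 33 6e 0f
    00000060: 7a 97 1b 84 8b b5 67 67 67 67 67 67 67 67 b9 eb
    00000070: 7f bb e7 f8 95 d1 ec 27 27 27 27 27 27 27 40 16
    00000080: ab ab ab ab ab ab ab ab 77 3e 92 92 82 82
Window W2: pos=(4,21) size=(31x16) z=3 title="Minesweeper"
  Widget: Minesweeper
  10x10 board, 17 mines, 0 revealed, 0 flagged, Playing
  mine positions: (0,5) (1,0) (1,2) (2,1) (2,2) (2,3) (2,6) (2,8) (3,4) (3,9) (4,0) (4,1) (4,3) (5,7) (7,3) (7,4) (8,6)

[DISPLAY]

               ┃ MusicSequencer          
               ┏━━━━━━━━━━━━━━━━━━━━━━━━━
               ┃ HexEditor               
               ┠─────────────────────────
               ┃00000000  1A 89 89 89 26 
   ┏━━━━━━━━━━━━━━━━━━━━━━━━━━━━━┓ a9 ad 
   ┃ Minesweeper                 ┃ 99 74 
   ┠─────────────────────────────┨ fa f6 
   ┃■■■■■■■■■■                   ┃ d5 31 
   ┃■■■■■■■■■■                   ┃ 57 a1 
   ┃■■■■■■■■■■                   ┃━━━━━━━
   ┃■■■■■■■■■■                   ┃       
   ┃■■■■■■■■■■                   ┃       
   ┃■■■■■■■■■■                   ┃       
   ┃■■■■■■■■■■                   ┃       
   ┃■■■■■■■■■■                   ┃       
   ┃■■■■■■■■■■                   ┃       
   ┃■■■■■■■■■■                   ┃       
   ┃                             ┃       
   ┃                             ┃       
   ┗━━━━━━━━━━━━━━━━━━━━━━━━━━━━━┛       


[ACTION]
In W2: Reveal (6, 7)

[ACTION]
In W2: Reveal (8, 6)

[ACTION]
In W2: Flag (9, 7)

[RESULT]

               ┃ MusicSequencer          
               ┏━━━━━━━━━━━━━━━━━━━━━━━━━
               ┃ HexEditor               
               ┠─────────────────────────
               ┃00000000  1A 89 89 89 26 
   ┏━━━━━━━━━━━━━━━━━━━━━━━━━━━━━┓ a9 ad 
   ┃ Minesweeper                 ┃ 99 74 
   ┠─────────────────────────────┨ fa f6 
   ┃■■■■■✹■■■■                   ┃ d5 31 
   ┃✹■✹■■■■■■■                   ┃ 57 a1 
   ┃■✹✹✹■■✹■✹■                   ┃━━━━━━━
   ┃■■■■✹■■■■✹                   ┃       
   ┃✹✹■✹■■■■■■                   ┃       
   ┃■■■■■■■✹■■                   ┃       
   ┃■■■■■■■1■■                   ┃       
   ┃■■■✹✹■■■■■                   ┃       
   ┃■■■■■■✹■■■                   ┃       
   ┃■■■■■■■■■■                   ┃       
   ┃                             ┃       
   ┃                             ┃       
   ┗━━━━━━━━━━━━━━━━━━━━━━━━━━━━━┛       


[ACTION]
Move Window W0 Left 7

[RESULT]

        ┃ MusicSequencer          ┃      
        ┠──────┏━━━━━━━━━━━━━━━━━━━━━━━━━
        ┃      ┃ HexEditor               
        ┃   Tom┠─────────────────────────
        ┃  Kick┃00000000  1A 89 89 89 26 
   ┏━━━━━━━━━━━━━━━━━━━━━━━━━━━━━┓ a9 ad 
   ┃ Minesweeper                 ┃ 99 74 
   ┠─────────────────────────────┨ fa f6 
   ┃■■■■■✹■■■■                   ┃ d5 31 
   ┃✹■✹■■■■■■■                   ┃ 57 a1 
   ┃■✹✹✹■■✹■✹■                   ┃━━━━━━━
   ┃■■■■✹■■■■✹                   ┃       
   ┃✹✹■✹■■■■■■                   ┃       
   ┃■■■■■■■✹■■                   ┃       
   ┃■■■■■■■1■■                   ┃       
   ┃■■■✹✹■■■■■                   ┃       
   ┃■■■■■■✹■■■                   ┃       
   ┃■■■■■■■■■■                   ┃       
   ┃                             ┃       
   ┃                             ┃       
   ┗━━━━━━━━━━━━━━━━━━━━━━━━━━━━━┛       


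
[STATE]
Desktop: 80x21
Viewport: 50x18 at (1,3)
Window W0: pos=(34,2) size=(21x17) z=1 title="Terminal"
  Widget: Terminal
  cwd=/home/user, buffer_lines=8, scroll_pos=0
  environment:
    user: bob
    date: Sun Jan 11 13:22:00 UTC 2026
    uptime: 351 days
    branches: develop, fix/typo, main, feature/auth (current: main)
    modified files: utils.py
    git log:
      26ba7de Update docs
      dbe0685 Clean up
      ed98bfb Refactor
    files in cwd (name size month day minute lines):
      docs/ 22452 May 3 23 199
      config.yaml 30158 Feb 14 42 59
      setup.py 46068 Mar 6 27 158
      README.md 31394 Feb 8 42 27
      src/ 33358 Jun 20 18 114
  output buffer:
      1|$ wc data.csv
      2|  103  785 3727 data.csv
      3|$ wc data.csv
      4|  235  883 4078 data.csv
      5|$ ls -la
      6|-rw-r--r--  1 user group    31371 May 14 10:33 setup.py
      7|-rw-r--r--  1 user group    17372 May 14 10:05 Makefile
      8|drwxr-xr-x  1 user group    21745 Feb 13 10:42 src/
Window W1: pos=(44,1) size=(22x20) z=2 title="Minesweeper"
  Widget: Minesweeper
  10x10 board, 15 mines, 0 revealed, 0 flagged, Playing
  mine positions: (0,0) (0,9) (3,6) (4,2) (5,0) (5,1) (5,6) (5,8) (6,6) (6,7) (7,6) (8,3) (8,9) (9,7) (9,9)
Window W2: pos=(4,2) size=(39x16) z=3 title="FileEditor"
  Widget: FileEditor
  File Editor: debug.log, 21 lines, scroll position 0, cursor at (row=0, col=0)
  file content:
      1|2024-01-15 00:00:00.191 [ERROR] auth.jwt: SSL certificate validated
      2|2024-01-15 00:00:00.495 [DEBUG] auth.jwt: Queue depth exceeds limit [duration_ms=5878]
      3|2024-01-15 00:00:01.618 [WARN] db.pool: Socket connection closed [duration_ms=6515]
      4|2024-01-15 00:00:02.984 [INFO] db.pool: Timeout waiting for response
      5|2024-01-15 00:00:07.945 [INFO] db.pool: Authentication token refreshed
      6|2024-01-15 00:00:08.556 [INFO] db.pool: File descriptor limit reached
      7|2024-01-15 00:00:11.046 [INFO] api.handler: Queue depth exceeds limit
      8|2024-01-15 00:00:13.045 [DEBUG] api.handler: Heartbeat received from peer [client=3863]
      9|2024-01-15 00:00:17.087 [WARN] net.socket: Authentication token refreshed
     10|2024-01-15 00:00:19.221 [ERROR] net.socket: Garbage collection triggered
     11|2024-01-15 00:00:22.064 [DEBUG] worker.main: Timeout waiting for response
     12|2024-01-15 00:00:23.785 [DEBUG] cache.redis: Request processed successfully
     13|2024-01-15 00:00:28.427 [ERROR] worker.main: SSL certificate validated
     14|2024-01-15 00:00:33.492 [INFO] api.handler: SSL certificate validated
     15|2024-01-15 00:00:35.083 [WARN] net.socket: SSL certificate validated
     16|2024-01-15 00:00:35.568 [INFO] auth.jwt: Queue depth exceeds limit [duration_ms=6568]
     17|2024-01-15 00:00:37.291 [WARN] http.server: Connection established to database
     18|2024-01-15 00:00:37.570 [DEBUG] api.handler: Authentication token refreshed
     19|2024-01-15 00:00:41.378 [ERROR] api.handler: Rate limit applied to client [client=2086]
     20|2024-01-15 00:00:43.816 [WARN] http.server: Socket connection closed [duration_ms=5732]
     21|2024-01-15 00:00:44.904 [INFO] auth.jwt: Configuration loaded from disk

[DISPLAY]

   ┃ FileEditor                          ┃l┠──────
   ┠─────────────────────────────────────┨─┃■■■■■■
   ┃█024-01-15 00:00:00.191 [ERROR] auth▲┃a┃■■■■■■
   ┃2024-01-15 00:00:00.495 [DEBUG] auth█┃8┃■■■■■■
   ┃2024-01-15 00:00:01.618 [WARN] db.po░┃a┃■■■■■■
   ┃2024-01-15 00:00:02.984 [INFO] db.po░┃8┃■■■■■■
   ┃2024-01-15 00:00:07.945 [INFO] db.po░┃ ┃■■■■■■
   ┃2024-01-15 00:00:08.556 [INFO] db.po░┃-┃■■■■■■
   ┃2024-01-15 00:00:11.046 [INFO] api.h░┃-┃■■■■■■
   ┃2024-01-15 00:00:13.045 [DEBUG] api.░┃-┃■■■■■■
   ┃2024-01-15 00:00:17.087 [WARN] net.s░┃ ┃■■■■■■
   ┃2024-01-15 00:00:19.221 [ERROR] net.░┃ ┃      
   ┃2024-01-15 00:00:22.064 [DEBUG] work░┃ ┃      
   ┃2024-01-15 00:00:23.785 [DEBUG] cach▼┃ ┃      
   ┗━━━━━━━━━━━━━━━━━━━━━━━━━━━━━━━━━━━━━┛ ┃      
                                 ┗━━━━━━━━━┃      
                                           ┃      
                                           ┗━━━━━━


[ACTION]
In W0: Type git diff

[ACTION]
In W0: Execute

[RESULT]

   ┃ FileEditor                          ┃l┠──────
   ┠─────────────────────────────────────┨─┃■■■■■■
   ┃█024-01-15 00:00:00.191 [ERROR] auth▲┃8┃■■■■■■
   ┃2024-01-15 00:00:00.495 [DEBUG] auth█┃ ┃■■■■■■
   ┃2024-01-15 00:00:01.618 [WARN] db.po░┃-┃■■■■■■
   ┃2024-01-15 00:00:02.984 [INFO] db.po░┃-┃■■■■■■
   ┃2024-01-15 00:00:07.945 [INFO] db.po░┃-┃■■■■■■
   ┃2024-01-15 00:00:08.556 [INFO] db.po░┃f┃■■■■■■
   ┃2024-01-15 00:00:11.046 [INFO] api.h░┃i┃■■■■■■
   ┃2024-01-15 00:00:13.045 [DEBUG] api.░┃i┃■■■■■■
   ┃2024-01-15 00:00:17.087 [WARN] net.s░┃i┃■■■■■■
   ┃2024-01-15 00:00:19.221 [ERROR] net.░┃+┃      
   ┃2024-01-15 00:00:22.064 [DEBUG] work░┃e┃      
   ┃2024-01-15 00:00:23.785 [DEBUG] cach▼┃s┃      
   ┗━━━━━━━━━━━━━━━━━━━━━━━━━━━━━━━━━━━━━┛ ┃      
                                 ┗━━━━━━━━━┃      
                                           ┃      
                                           ┗━━━━━━


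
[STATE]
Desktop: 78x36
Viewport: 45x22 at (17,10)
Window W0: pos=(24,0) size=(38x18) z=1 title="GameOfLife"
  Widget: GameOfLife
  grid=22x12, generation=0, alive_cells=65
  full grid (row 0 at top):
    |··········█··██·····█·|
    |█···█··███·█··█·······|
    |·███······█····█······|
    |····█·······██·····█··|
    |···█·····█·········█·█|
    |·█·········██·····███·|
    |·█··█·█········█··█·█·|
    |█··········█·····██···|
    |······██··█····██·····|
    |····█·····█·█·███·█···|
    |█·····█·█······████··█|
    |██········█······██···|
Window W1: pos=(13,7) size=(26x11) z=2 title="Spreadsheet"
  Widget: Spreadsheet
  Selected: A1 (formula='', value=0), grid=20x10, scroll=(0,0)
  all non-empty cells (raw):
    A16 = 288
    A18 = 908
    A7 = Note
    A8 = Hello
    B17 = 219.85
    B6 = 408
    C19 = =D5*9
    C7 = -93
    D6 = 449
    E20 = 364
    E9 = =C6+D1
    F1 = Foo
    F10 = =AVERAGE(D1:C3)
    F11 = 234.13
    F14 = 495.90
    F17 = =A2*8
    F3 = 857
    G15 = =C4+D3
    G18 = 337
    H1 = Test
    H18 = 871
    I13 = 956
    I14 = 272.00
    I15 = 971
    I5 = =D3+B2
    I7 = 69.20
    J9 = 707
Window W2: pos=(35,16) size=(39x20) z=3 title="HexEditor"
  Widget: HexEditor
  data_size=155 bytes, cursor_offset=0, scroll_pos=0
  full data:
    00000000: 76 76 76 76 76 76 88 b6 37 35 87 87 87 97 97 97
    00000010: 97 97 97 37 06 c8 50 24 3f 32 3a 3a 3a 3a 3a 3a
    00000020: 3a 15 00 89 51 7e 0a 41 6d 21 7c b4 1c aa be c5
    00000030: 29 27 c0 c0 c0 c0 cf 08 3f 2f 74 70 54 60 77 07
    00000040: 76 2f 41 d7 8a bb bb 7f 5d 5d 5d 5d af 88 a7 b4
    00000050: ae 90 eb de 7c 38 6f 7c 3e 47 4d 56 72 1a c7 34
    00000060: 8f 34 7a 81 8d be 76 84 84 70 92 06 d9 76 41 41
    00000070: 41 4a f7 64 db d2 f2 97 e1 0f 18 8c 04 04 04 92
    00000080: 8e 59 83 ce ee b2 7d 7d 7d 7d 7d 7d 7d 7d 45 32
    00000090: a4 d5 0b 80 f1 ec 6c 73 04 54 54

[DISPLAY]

                     ┃·█··█·█·              ┃
    A       B       C┃···██···              ┃
---------------------┃·██·····              ┃
      [0]       0    ┃███·█···              ┃
        0       0    ┃·████··█              ┃
        0       0    ┃···██···              ┃
        0       0 ┏━━━━━━━━━━━━━━━━━━━━━━━━━━
━━━━━━━━━━━━━━━━━━┃ HexEditor                
                  ┠──────────────────────────
                  ┃00000000  76 76 76 76 76 7
                  ┃00000010  97 97 97 37 06 c
                  ┃00000020  3a 15 00 89 51 7
                  ┃00000030  29 27 c0 c0 c0 c
                  ┃00000040  76 2f 41 d7 8a b
                  ┃00000050  ae 90 eb de 7c 3
                  ┃00000060  8f 34 7a 81 8d b
                  ┃00000070  41 4a f7 64 db d
                  ┃00000080  8e 59 83 ce ee b
                  ┃00000090  a4 d5 0b 80 f1 e
                  ┃                          
                  ┃                          
                  ┃                          


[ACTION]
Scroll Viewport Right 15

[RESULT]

      ┃·█··█·█·              ┃               
     C┃···██···              ┃               
------┃·██·····              ┃               
 0    ┃███·█···              ┃               
 0    ┃·████··█              ┃               
 0    ┃···██···              ┃               
 0 ┏━━━━━━━━━━━━━━━━━━━━━━━━━━━━━━━━━━━━━┓   
━━━┃ HexEditor                           ┃   
   ┠─────────────────────────────────────┨   
   ┃00000000  76 76 76 76 76 76 88 b6  37┃   
   ┃00000010  97 97 97 37 06 c8 50 24  3f┃   
   ┃00000020  3a 15 00 89 51 7e 0a 41  6d┃   
   ┃00000030  29 27 c0 c0 c0 c0 cf 08  3f┃   
   ┃00000040  76 2f 41 d7 8a bb bb 7f  5d┃   
   ┃00000050  ae 90 eb de 7c 38 6f 7c  3e┃   
   ┃00000060  8f 34 7a 81 8d be 76 84  84┃   
   ┃00000070  41 4a f7 64 db d2 f2 97  e1┃   
   ┃00000080  8e 59 83 ce ee b2 7d 7d  7d┃   
   ┃00000090  a4 d5 0b 80 f1 ec 6c 73  04┃   
   ┃                                     ┃   
   ┃                                     ┃   
   ┃                                     ┃   


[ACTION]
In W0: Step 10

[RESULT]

      ┃██······              ┃               
     C┃··█·····              ┃               
------┃·██·····              ┃               
 0    ┃········              ┃               
 0    ┃··█·····              ┃               
 0    ┃█·█·····              ┃               
 0 ┏━━━━━━━━━━━━━━━━━━━━━━━━━━━━━━━━━━━━━┓   
━━━┃ HexEditor                           ┃   
   ┠─────────────────────────────────────┨   
   ┃00000000  76 76 76 76 76 76 88 b6  37┃   
   ┃00000010  97 97 97 37 06 c8 50 24  3f┃   
   ┃00000020  3a 15 00 89 51 7e 0a 41  6d┃   
   ┃00000030  29 27 c0 c0 c0 c0 cf 08  3f┃   
   ┃00000040  76 2f 41 d7 8a bb bb 7f  5d┃   
   ┃00000050  ae 90 eb de 7c 38 6f 7c  3e┃   
   ┃00000060  8f 34 7a 81 8d be 76 84  84┃   
   ┃00000070  41 4a f7 64 db d2 f2 97  e1┃   
   ┃00000080  8e 59 83 ce ee b2 7d 7d  7d┃   
   ┃00000090  a4 d5 0b 80 f1 ec 6c 73  04┃   
   ┃                                     ┃   
   ┃                                     ┃   
   ┃                                     ┃   


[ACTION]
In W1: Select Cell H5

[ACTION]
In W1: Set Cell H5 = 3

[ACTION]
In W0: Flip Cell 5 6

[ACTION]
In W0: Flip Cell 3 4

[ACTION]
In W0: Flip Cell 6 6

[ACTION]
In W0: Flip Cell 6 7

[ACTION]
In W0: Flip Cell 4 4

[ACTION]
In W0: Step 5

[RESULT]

      ┃··██····              ┃               
     C┃████····              ┃               
------┃·█······              ┃               
 0    ┃█·······              ┃               
 0    ┃········              ┃               
 0    ┃········              ┃               
 0 ┏━━━━━━━━━━━━━━━━━━━━━━━━━━━━━━━━━━━━━┓   
━━━┃ HexEditor                           ┃   
   ┠─────────────────────────────────────┨   
   ┃00000000  76 76 76 76 76 76 88 b6  37┃   
   ┃00000010  97 97 97 37 06 c8 50 24  3f┃   
   ┃00000020  3a 15 00 89 51 7e 0a 41  6d┃   
   ┃00000030  29 27 c0 c0 c0 c0 cf 08  3f┃   
   ┃00000040  76 2f 41 d7 8a bb bb 7f  5d┃   
   ┃00000050  ae 90 eb de 7c 38 6f 7c  3e┃   
   ┃00000060  8f 34 7a 81 8d be 76 84  84┃   
   ┃00000070  41 4a f7 64 db d2 f2 97  e1┃   
   ┃00000080  8e 59 83 ce ee b2 7d 7d  7d┃   
   ┃00000090  a4 d5 0b 80 f1 ec 6c 73  04┃   
   ┃                                     ┃   
   ┃                                     ┃   
   ┃                                     ┃   


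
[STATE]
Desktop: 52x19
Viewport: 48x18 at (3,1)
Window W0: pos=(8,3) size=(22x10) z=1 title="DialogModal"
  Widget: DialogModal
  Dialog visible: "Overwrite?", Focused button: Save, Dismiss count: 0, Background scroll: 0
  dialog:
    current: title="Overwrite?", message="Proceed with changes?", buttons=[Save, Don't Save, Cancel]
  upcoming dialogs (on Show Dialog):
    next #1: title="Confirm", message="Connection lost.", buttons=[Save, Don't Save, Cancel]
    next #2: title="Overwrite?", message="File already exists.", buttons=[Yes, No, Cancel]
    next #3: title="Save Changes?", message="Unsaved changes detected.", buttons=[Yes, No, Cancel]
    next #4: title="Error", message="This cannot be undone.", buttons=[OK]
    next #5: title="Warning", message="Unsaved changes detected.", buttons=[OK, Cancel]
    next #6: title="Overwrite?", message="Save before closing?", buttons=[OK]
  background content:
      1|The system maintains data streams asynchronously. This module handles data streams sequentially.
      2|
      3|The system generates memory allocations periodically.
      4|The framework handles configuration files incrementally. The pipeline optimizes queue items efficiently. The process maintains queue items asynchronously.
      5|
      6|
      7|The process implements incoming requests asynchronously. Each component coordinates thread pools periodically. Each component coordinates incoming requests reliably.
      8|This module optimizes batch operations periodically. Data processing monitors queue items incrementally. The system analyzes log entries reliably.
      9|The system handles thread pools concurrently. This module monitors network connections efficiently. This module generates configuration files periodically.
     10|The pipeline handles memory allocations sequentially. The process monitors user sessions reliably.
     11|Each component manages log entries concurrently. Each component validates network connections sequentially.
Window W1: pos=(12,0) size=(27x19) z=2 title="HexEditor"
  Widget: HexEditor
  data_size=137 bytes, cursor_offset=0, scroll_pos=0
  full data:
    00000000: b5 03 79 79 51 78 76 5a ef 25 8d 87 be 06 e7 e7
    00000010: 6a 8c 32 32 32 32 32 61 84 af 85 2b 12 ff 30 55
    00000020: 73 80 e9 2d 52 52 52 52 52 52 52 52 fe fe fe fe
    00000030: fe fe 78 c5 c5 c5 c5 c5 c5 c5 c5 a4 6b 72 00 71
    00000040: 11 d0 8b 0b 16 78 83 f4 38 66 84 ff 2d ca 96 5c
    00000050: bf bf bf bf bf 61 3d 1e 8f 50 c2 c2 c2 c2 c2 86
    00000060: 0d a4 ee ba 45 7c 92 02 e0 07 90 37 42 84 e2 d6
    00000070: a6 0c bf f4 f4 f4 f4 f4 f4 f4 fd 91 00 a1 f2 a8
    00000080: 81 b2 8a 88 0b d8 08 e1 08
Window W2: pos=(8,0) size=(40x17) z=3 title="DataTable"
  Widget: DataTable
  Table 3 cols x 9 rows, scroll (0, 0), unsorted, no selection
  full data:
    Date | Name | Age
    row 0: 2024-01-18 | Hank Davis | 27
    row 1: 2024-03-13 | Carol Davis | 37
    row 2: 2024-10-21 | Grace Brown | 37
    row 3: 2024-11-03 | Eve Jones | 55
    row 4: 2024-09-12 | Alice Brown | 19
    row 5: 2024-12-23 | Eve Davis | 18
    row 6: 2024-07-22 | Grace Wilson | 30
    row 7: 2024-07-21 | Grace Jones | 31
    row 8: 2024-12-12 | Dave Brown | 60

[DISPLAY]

     ┃ DataTable                            ┃   
     ┠──────────────────────────────────────┨   
     ┃Date      │Name        │Age           ┃   
     ┃──────────┼────────────┼───           ┃   
     ┃2024-01-18│Hank Davis  │27            ┃   
     ┃2024-03-13│Carol Davis │37            ┃   
     ┃2024-10-21│Grace Brown │37            ┃   
     ┃2024-11-03│Eve Jones   │55            ┃   
     ┃2024-09-12│Alice Brown │19            ┃   
     ┃2024-12-23│Eve Davis   │18            ┃   
     ┃2024-07-22│Grace Wilson│30            ┃   
     ┃2024-07-21│Grace Jones │31            ┃   
     ┃2024-12-12│Dave Brown  │60            ┃   
     ┃                                      ┃   
     ┃                                      ┃   
     ┗━━━━━━━━━━━━━━━━━━━━━━━━━━━━━━━━━━━━━━┛   
         ┃                         ┃            
         ┗━━━━━━━━━━━━━━━━━━━━━━━━━┛            


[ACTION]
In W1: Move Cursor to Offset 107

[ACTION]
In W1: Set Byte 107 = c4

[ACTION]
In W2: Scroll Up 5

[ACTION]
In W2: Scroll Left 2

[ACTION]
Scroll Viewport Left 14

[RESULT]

        ┃ DataTable                            ┃
        ┠──────────────────────────────────────┨
        ┃Date      │Name        │Age           ┃
        ┃──────────┼────────────┼───           ┃
        ┃2024-01-18│Hank Davis  │27            ┃
        ┃2024-03-13│Carol Davis │37            ┃
        ┃2024-10-21│Grace Brown │37            ┃
        ┃2024-11-03│Eve Jones   │55            ┃
        ┃2024-09-12│Alice Brown │19            ┃
        ┃2024-12-23│Eve Davis   │18            ┃
        ┃2024-07-22│Grace Wilson│30            ┃
        ┃2024-07-21│Grace Jones │31            ┃
        ┃2024-12-12│Dave Brown  │60            ┃
        ┃                                      ┃
        ┃                                      ┃
        ┗━━━━━━━━━━━━━━━━━━━━━━━━━━━━━━━━━━━━━━┛
            ┃                         ┃         
            ┗━━━━━━━━━━━━━━━━━━━━━━━━━┛         


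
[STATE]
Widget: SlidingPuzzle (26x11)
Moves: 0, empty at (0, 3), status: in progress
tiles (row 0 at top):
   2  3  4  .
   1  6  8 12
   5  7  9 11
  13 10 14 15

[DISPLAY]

┌────┬────┬────┬────┐     
│  2 │  3 │  4 │    │     
├────┼────┼────┼────┤     
│  1 │  6 │  8 │ 12 │     
├────┼────┼────┼────┤     
│  5 │  7 │  9 │ 11 │     
├────┼────┼────┼────┤     
│ 13 │ 10 │ 14 │ 15 │     
└────┴────┴────┴────┘     
Moves: 0                  
                          


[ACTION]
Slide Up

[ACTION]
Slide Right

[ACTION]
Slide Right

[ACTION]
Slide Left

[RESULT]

┌────┬────┬────┬────┐     
│  2 │  3 │  4 │ 12 │     
├────┼────┼────┼────┤     
│  1 │  6 │    │  8 │     
├────┼────┼────┼────┤     
│  5 │  7 │  9 │ 11 │     
├────┼────┼────┼────┤     
│ 13 │ 10 │ 14 │ 15 │     
└────┴────┴────┴────┘     
Moves: 4                  
                          


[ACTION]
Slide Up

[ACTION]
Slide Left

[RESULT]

┌────┬────┬────┬────┐     
│  2 │  3 │  4 │ 12 │     
├────┼────┼────┼────┤     
│  1 │  6 │  9 │  8 │     
├────┼────┼────┼────┤     
│  5 │  7 │ 11 │    │     
├────┼────┼────┼────┤     
│ 13 │ 10 │ 14 │ 15 │     
└────┴────┴────┴────┘     
Moves: 6                  
                          


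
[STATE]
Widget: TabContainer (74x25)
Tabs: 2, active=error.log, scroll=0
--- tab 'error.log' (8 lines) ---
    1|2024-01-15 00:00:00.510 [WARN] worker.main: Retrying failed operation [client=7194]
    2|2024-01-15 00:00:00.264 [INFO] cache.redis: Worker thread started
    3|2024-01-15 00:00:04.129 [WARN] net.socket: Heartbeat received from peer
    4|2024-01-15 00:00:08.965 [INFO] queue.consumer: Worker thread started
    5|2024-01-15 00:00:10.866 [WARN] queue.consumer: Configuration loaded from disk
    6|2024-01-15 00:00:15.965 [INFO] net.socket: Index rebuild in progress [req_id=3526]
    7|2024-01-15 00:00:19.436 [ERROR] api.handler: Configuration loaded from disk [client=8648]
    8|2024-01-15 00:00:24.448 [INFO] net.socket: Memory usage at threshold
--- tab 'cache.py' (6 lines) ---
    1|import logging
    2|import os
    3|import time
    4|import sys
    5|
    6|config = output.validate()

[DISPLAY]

[error.log]│ cache.py                                                     
──────────────────────────────────────────────────────────────────────────
2024-01-15 00:00:00.510 [WARN] worker.main: Retrying failed operation [cli
2024-01-15 00:00:00.264 [INFO] cache.redis: Worker thread started         
2024-01-15 00:00:04.129 [WARN] net.socket: Heartbeat received from peer   
2024-01-15 00:00:08.965 [INFO] queue.consumer: Worker thread started      
2024-01-15 00:00:10.866 [WARN] queue.consumer: Configuration loaded from d
2024-01-15 00:00:15.965 [INFO] net.socket: Index rebuild in progress [req_
2024-01-15 00:00:19.436 [ERROR] api.handler: Configuration loaded from dis
2024-01-15 00:00:24.448 [INFO] net.socket: Memory usage at threshold      
                                                                          
                                                                          
                                                                          
                                                                          
                                                                          
                                                                          
                                                                          
                                                                          
                                                                          
                                                                          
                                                                          
                                                                          
                                                                          
                                                                          
                                                                          


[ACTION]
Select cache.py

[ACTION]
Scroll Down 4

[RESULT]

 error.log │[cache.py]                                                    
──────────────────────────────────────────────────────────────────────────
                                                                          
config = output.validate()                                                
                                                                          
                                                                          
                                                                          
                                                                          
                                                                          
                                                                          
                                                                          
                                                                          
                                                                          
                                                                          
                                                                          
                                                                          
                                                                          
                                                                          
                                                                          
                                                                          
                                                                          
                                                                          
                                                                          
                                                                          
                                                                          


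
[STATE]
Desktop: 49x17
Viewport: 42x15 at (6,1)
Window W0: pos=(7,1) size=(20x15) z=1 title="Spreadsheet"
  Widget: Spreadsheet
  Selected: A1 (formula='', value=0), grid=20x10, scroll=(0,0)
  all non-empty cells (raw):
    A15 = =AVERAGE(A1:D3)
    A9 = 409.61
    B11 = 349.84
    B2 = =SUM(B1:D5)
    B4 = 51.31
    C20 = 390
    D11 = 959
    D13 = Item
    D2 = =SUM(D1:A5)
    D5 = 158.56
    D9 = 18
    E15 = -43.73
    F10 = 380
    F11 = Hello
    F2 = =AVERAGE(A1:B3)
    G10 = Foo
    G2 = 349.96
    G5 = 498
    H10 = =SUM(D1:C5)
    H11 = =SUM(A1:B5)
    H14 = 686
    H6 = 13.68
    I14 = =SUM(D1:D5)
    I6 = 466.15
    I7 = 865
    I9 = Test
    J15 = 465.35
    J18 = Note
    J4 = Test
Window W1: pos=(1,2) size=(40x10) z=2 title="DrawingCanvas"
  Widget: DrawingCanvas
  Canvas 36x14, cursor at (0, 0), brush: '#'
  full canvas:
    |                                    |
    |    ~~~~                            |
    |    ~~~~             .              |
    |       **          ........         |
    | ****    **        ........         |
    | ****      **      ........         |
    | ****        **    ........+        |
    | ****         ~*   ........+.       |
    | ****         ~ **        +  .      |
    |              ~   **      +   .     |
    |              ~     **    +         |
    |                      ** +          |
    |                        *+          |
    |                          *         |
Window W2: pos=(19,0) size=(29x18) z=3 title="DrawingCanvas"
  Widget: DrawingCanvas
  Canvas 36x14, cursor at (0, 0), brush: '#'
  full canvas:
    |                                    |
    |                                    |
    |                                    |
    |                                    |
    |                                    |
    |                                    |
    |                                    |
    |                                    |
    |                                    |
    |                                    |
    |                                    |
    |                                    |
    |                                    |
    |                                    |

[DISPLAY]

 ┏━━━━━━━━━━━┃ DrawingCanvas             ┃
━━━━━━━━━━━━━┠───────────────────────────┨
wingCanvas   ┃+                          ┃
─────────────┃                           ┃
             ┃                           ┃
~~~~         ┃                           ┃
~~~~         ┃                           ┃
   **        ┃                           ┃
*    **      ┃                           ┃
*      **    ┃                           ┃
━━━━━━━━━━━━━┃                           ┃
 ┃  6        ┃                           ┃
 ┃  7        ┃                           ┃
 ┃  8        ┃                           ┃
 ┗━━━━━━━━━━━┃                           ┃


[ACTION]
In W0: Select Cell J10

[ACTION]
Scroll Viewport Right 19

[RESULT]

┏━━━━━━━━━━━┃ DrawingCanvas             ┃ 
━━━━━━━━━━━━┠───────────────────────────┨ 
ingCanvas   ┃+                          ┃ 
────────────┃                           ┃ 
            ┃                           ┃ 
~~~         ┃                           ┃ 
~~~         ┃                           ┃ 
  **        ┃                           ┃ 
    **      ┃                           ┃ 
      **    ┃                           ┃ 
━━━━━━━━━━━━┃                           ┃ 
┃  6        ┃                           ┃ 
┃  7        ┃                           ┃ 
┃  8        ┃                           ┃ 
┗━━━━━━━━━━━┃                           ┃ 


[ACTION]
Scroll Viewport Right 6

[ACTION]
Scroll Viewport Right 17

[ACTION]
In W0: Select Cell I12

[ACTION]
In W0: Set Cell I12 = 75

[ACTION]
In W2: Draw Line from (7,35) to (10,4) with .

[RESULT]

┏━━━━━━━━━━━┃ DrawingCanvas             ┃ 
━━━━━━━━━━━━┠───────────────────────────┨ 
ingCanvas   ┃+                          ┃ 
────────────┃                           ┃ 
            ┃                           ┃ 
~~~         ┃                           ┃ 
~~~         ┃                           ┃ 
  **        ┃                           ┃ 
    **      ┃                           ┃ 
      **    ┃                           ┃ 
━━━━━━━━━━━━┃                    .......┃ 
┃  6        ┃          ..........       ┃ 
┃  7        ┃    ......                 ┃ 
┃  8        ┃                           ┃ 
┗━━━━━━━━━━━┃                           ┃ 


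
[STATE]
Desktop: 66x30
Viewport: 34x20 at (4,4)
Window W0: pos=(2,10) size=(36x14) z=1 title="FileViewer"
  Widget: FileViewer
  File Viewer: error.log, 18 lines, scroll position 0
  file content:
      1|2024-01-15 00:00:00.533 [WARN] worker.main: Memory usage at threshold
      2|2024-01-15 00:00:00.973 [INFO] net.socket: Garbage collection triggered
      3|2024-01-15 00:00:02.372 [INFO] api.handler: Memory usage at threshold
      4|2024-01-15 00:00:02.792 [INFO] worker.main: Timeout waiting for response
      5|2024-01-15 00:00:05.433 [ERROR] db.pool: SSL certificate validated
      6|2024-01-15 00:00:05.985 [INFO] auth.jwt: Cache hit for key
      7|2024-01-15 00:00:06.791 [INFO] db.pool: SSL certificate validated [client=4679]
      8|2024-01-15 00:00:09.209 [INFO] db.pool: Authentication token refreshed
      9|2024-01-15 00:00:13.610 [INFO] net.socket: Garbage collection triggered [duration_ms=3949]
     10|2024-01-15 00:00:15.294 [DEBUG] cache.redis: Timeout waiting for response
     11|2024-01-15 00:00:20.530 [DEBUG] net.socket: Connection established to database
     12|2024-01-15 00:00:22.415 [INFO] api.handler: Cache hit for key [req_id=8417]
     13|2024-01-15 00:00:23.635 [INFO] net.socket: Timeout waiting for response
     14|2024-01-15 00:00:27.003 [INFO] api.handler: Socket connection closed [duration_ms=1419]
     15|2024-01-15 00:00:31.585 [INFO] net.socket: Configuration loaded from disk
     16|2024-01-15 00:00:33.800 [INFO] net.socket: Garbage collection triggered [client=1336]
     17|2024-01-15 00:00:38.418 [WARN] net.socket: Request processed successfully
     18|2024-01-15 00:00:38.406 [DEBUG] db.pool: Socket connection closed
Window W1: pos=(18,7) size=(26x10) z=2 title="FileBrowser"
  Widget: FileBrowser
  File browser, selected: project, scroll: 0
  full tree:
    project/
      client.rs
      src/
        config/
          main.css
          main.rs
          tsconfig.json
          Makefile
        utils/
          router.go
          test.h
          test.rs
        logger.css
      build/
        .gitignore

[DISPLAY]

                                  
                                  
                                  
              ┏━━━━━━━━━━━━━━━━━━━
              ┃ FileBrowser       
              ┠───────────────────
━━━━━━━━━━━━━━┃> [-] project/     
FileViewer    ┃    client.rs      
──────────────┃    [+] src/       
024-01-15 00:0┃    [+] build/     
024-01-15 00:0┃                   
024-01-15 00:0┃                   
024-01-15 00:0┗━━━━━━━━━━━━━━━━━━━
024-01-15 00:00:05.433 [ERROR] d░┃
024-01-15 00:00:05.985 [INFO] au░┃
024-01-15 00:00:06.791 [INFO] db░┃
024-01-15 00:00:09.209 [INFO] db░┃
024-01-15 00:00:13.610 [INFO] ne░┃
024-01-15 00:00:15.294 [DEBUG] c▼┃
━━━━━━━━━━━━━━━━━━━━━━━━━━━━━━━━━┛


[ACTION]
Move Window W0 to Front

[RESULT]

                                  
                                  
                                  
              ┏━━━━━━━━━━━━━━━━━━━
              ┃ FileBrowser       
              ┠───────────────────
━━━━━━━━━━━━━━━━━━━━━━━━━━━━━━━━━┓
FileViewer                       ┃
─────────────────────────────────┨
024-01-15 00:00:00.533 [WARN] wo▲┃
024-01-15 00:00:00.973 [INFO] ne█┃
024-01-15 00:00:02.372 [INFO] ap░┃
024-01-15 00:00:02.792 [INFO] wo░┃
024-01-15 00:00:05.433 [ERROR] d░┃
024-01-15 00:00:05.985 [INFO] au░┃
024-01-15 00:00:06.791 [INFO] db░┃
024-01-15 00:00:09.209 [INFO] db░┃
024-01-15 00:00:13.610 [INFO] ne░┃
024-01-15 00:00:15.294 [DEBUG] c▼┃
━━━━━━━━━━━━━━━━━━━━━━━━━━━━━━━━━┛


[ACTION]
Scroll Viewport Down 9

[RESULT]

━━━━━━━━━━━━━━━━━━━━━━━━━━━━━━━━━┓
FileViewer                       ┃
─────────────────────────────────┨
024-01-15 00:00:00.533 [WARN] wo▲┃
024-01-15 00:00:00.973 [INFO] ne█┃
024-01-15 00:00:02.372 [INFO] ap░┃
024-01-15 00:00:02.792 [INFO] wo░┃
024-01-15 00:00:05.433 [ERROR] d░┃
024-01-15 00:00:05.985 [INFO] au░┃
024-01-15 00:00:06.791 [INFO] db░┃
024-01-15 00:00:09.209 [INFO] db░┃
024-01-15 00:00:13.610 [INFO] ne░┃
024-01-15 00:00:15.294 [DEBUG] c▼┃
━━━━━━━━━━━━━━━━━━━━━━━━━━━━━━━━━┛
                                  
                                  
                                  
                                  
                                  
                                  


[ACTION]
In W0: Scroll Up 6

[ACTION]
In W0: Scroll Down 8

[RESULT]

━━━━━━━━━━━━━━━━━━━━━━━━━━━━━━━━━┓
FileViewer                       ┃
─────────────────────────────────┨
024-01-15 00:00:13.610 [INFO] ne▲┃
024-01-15 00:00:15.294 [DEBUG] c░┃
024-01-15 00:00:20.530 [DEBUG] n░┃
024-01-15 00:00:22.415 [INFO] ap░┃
024-01-15 00:00:23.635 [INFO] ne░┃
024-01-15 00:00:27.003 [INFO] ap░┃
024-01-15 00:00:31.585 [INFO] ne░┃
024-01-15 00:00:33.800 [INFO] ne░┃
024-01-15 00:00:38.418 [WARN] ne█┃
024-01-15 00:00:38.406 [DEBUG] d▼┃
━━━━━━━━━━━━━━━━━━━━━━━━━━━━━━━━━┛
                                  
                                  
                                  
                                  
                                  
                                  
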